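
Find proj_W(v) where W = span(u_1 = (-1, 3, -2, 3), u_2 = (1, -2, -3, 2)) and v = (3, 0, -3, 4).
proj_W(v) = (215/389, -260/389, -1495/389, 1280/389)

Set up U = [u_1 | ... | u_2] ∈ R^(4×2). The projector onto W = col(U) is P = U (U^T U)^(-1) U^T.
Compute U^T U =
  [23, 5]
  [5, 18],
and U^T v = (15, 20).
Solve U^T U · c = U^T v for the coefficients: c = (170/389, 385/389). The projection is proj_W(v) = U c.
Check: (v - proj_W(v)) · u_1 = 0  (should be 0).
Check: (v - proj_W(v)) · u_2 = 0  (should be 0).
Result: proj_W(v) = (215/389, -260/389, -1495/389, 1280/389).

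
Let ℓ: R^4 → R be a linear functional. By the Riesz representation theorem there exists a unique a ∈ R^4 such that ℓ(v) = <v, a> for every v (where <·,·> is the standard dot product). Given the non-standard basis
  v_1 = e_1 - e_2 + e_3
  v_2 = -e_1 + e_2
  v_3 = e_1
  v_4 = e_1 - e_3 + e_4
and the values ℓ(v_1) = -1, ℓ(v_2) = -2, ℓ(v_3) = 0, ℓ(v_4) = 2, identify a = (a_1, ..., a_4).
a = (0, -2, -3, -1)

Write a = (a_1, ..., a_4) in the standard basis. For each basis vector v_i, ℓ(v_i) = <v_i, a> is a linear equation in the a_j's. Collect the n equations into a matrix system V a = ℓ, where row i of V is v_i (expressed in the standard basis). Since V is invertible (lower-triangular with 1s on the diagonal, up to permutation), solve by back-substitution:
  V =
[[1, -1, 1, 0],
 [-1, 1, 0, 0],
 [1, 0, 0, 0],
 [1, 0, -1, 1]]
  V a = (-1, -2, 0, 2)
Solving gives a = (0, -2, -3, -1).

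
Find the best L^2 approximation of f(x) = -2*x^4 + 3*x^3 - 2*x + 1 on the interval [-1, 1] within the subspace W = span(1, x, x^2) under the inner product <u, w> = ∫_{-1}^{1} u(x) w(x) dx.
g(x) = -12*x^2/7 - x/5 + 41/35

The best approximation g ∈ W is the orthogonal projection of f onto W. Writing g = a_0 + a_1 x + a_2 x^2, the coefficients solve the normal equations G · a = b where
  G_{ij} = <φ_i, φ_j> and b_i = <f, φ_i>, with φ_0 = 1, φ_1 = x, φ_2 = x^2.
G =
  [2, 0, 2/3]
  [0, 2/3, 0]
  [2/3, 0, 2/5],
b = (6/5, -2/15, 2/21).
Solving gives a_0 = 41/35, a_1 = -1/5, a_2 = -12/7, so
  g(x) = -12*x^2/7 - x/5 + 41/35.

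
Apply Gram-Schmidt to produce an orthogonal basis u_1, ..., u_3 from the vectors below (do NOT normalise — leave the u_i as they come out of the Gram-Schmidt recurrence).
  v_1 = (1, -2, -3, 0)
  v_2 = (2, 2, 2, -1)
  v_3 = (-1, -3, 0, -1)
Orthogonal basis:
  u_1 = (1, -2, -3, 0)
  u_2 = (18/7, 6/7, 2/7, -1)
  u_3 = (-11/118, -110/59, 143/118, -88/59)

Apply the Gram-Schmidt recurrence
  u_1 = v_1
  u_i = v_i − Σ_{j<i} ((v_i · u_j) / (u_j · u_j)) · u_j.

Step by step this gives:
  u_1 = (1, -2, -3, 0)
  u_2 = (18/7, 6/7, 2/7, -1)
  u_3 = (-11/118, -110/59, 143/118, -88/59)

Orthogonality check:
  u_2 · u_1 = 0 (should be 0)
  u_3 · u_1 = 0 (should be 0)
  u_3 · u_2 = 0 (should be 0)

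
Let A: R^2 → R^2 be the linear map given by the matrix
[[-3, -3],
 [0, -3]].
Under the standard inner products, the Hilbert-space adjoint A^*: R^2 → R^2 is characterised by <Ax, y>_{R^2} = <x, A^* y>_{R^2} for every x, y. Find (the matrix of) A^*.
A^* = A^T =
[[-3, 0],
 [-3, -3]]

For real matrices with standard dot products, the defining identity <Ax, y> = <x, A^* y> gives (Ax)^T y = x^T (A^*) y, i.e. x^T A^T y = x^T (A^*) y. Since this holds for all x, y, we must have A^* = A^T. Therefore
A^* =
[[-3, 0],
 [-3, -3]].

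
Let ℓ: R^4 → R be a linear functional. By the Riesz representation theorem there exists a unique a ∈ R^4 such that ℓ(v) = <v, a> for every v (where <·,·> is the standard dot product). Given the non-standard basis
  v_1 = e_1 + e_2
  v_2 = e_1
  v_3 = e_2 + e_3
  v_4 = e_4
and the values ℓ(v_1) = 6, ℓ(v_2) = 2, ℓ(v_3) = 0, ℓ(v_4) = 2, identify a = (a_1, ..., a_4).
a = (2, 4, -4, 2)

Write a = (a_1, ..., a_4) in the standard basis. For each basis vector v_i, ℓ(v_i) = <v_i, a> is a linear equation in the a_j's. Collect the n equations into a matrix system V a = ℓ, where row i of V is v_i (expressed in the standard basis). Since V is invertible (lower-triangular with 1s on the diagonal, up to permutation), solve by back-substitution:
  V =
[[1, 1, 0, 0],
 [1, 0, 0, 0],
 [0, 1, 1, 0],
 [0, 0, 0, 1]]
  V a = (6, 2, 0, 2)
Solving gives a = (2, 4, -4, 2).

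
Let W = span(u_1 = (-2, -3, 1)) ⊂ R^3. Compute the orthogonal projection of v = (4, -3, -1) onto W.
proj_W(v) = (0, 0, 0)

Set up U = [u_1 | ... | u_1] ∈ R^(3×1). The projector onto W = col(U) is P = U (U^T U)^(-1) U^T.
Compute U^T U =
  [14],
and U^T v = (0).
Solve U^T U · c = U^T v for the coefficients: c = (0). The projection is proj_W(v) = U c.
Check: (v - proj_W(v)) · u_1 = 0  (should be 0).
Result: proj_W(v) = (0, 0, 0).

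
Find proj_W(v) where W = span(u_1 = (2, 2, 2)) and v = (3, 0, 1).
proj_W(v) = (4/3, 4/3, 4/3)

Set up U = [u_1 | ... | u_1] ∈ R^(3×1). The projector onto W = col(U) is P = U (U^T U)^(-1) U^T.
Compute U^T U =
  [12],
and U^T v = (8).
Solve U^T U · c = U^T v for the coefficients: c = (2/3). The projection is proj_W(v) = U c.
Check: (v - proj_W(v)) · u_1 = 0  (should be 0).
Result: proj_W(v) = (4/3, 4/3, 4/3).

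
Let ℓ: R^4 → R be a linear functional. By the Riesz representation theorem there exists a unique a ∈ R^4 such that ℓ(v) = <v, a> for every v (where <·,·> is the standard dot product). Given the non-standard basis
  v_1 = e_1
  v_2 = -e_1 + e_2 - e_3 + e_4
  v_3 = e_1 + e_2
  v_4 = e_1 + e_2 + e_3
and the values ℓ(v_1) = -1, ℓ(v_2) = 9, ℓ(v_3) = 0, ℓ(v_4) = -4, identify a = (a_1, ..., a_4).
a = (-1, 1, -4, 3)

Write a = (a_1, ..., a_4) in the standard basis. For each basis vector v_i, ℓ(v_i) = <v_i, a> is a linear equation in the a_j's. Collect the n equations into a matrix system V a = ℓ, where row i of V is v_i (expressed in the standard basis). Since V is invertible (lower-triangular with 1s on the diagonal, up to permutation), solve by back-substitution:
  V =
[[1, 0, 0, 0],
 [-1, 1, -1, 1],
 [1, 1, 0, 0],
 [1, 1, 1, 0]]
  V a = (-1, 9, 0, -4)
Solving gives a = (-1, 1, -4, 3).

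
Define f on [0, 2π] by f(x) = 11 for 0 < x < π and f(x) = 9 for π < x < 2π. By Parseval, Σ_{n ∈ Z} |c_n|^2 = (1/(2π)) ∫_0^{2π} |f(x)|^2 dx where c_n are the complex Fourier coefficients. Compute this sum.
Σ |c_n|^2 = 101

Parseval equates the L^2 energy of f (normalised by 1/(2π)) with the ℓ^2 sum of its Fourier coefficients: (1/(2π)) ∫_0^{2π} |f|^2 = Σ |c_n|^2.
Compute the left side: (1/(2π)) [∫_0^π 11^2 dx + ∫_π^{2π} 9^2 dx] = (1/(2π)) · (121π + 81π) = (121 + 81)/2 = 101.
So Σ_{n ∈ Z} |c_n|^2 = 101.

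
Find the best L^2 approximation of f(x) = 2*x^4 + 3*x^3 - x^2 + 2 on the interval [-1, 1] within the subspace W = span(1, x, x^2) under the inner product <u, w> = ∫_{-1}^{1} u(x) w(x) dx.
g(x) = 5*x^2/7 + 9*x/5 + 64/35

The best approximation g ∈ W is the orthogonal projection of f onto W. Writing g = a_0 + a_1 x + a_2 x^2, the coefficients solve the normal equations G · a = b where
  G_{ij} = <φ_i, φ_j> and b_i = <f, φ_i>, with φ_0 = 1, φ_1 = x, φ_2 = x^2.
G =
  [2, 0, 2/3]
  [0, 2/3, 0]
  [2/3, 0, 2/5],
b = (62/15, 6/5, 158/105).
Solving gives a_0 = 64/35, a_1 = 9/5, a_2 = 5/7, so
  g(x) = 5*x^2/7 + 9*x/5 + 64/35.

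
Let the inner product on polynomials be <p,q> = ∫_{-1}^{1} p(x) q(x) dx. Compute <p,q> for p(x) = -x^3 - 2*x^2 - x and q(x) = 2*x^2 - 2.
<p,q> = 16/15

Expand the product: p(x)·q(x) = -2*x^5 - 4*x^4 + 4*x^2 + 2*x.
∫_{-1}^{1} of each monomial x^k gives [2/(k+1) if k even, 0 if k odd]. Integrating term-by-term (or equivalently evaluating the antiderivative F(x) = -x^6/3 - 4*x^5/5 + 4*x^3/3 + x^2 at the endpoints):
  F(1) − F(−1) = 6/5 − (2/15) = 16/15.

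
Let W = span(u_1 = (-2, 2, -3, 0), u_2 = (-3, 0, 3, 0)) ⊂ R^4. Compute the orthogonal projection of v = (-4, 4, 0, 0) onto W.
proj_W(v) = (-52/11, 24/11, -8/11, 0)

Set up U = [u_1 | ... | u_2] ∈ R^(4×2). The projector onto W = col(U) is P = U (U^T U)^(-1) U^T.
Compute U^T U =
  [17, -3]
  [-3, 18],
and U^T v = (16, 12).
Solve U^T U · c = U^T v for the coefficients: c = (12/11, 28/33). The projection is proj_W(v) = U c.
Check: (v - proj_W(v)) · u_1 = 0  (should be 0).
Check: (v - proj_W(v)) · u_2 = 0  (should be 0).
Result: proj_W(v) = (-52/11, 24/11, -8/11, 0).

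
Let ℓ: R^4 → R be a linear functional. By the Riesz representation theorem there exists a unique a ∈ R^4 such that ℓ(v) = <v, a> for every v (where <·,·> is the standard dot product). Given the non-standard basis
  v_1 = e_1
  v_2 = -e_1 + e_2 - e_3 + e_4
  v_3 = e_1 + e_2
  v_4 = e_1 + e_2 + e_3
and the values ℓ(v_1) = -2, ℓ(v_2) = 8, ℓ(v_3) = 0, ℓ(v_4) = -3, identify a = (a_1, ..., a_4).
a = (-2, 2, -3, 1)

Write a = (a_1, ..., a_4) in the standard basis. For each basis vector v_i, ℓ(v_i) = <v_i, a> is a linear equation in the a_j's. Collect the n equations into a matrix system V a = ℓ, where row i of V is v_i (expressed in the standard basis). Since V is invertible (lower-triangular with 1s on the diagonal, up to permutation), solve by back-substitution:
  V =
[[1, 0, 0, 0],
 [-1, 1, -1, 1],
 [1, 1, 0, 0],
 [1, 1, 1, 0]]
  V a = (-2, 8, 0, -3)
Solving gives a = (-2, 2, -3, 1).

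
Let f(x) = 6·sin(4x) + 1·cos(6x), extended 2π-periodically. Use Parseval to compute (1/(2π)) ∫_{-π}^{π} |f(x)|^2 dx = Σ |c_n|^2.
Σ |c_n|^2 = 37/2

Expand |f|^2 and use orthogonality of {sin(nx), cos(mx)} on [-π, π]:
  ∫_{-π}^{π} sin(nx)^2 dx = π, ∫ cos(mx)^2 dx = π, and cross terms integrate to 0.
So ∫_{-π}^{π} f(x)^2 dx = 6^2 · π + 1^2 · π = (36 + 1)π.
Divide by 2π: (36 + 1)/2 = 37/2.
By Parseval, this equals Σ |c_n|^2.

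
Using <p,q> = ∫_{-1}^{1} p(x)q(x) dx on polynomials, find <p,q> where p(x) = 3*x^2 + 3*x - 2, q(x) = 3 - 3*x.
<p,q> = -12

Expand the product: p(x)·q(x) = -9*x^3 + 15*x - 6.
∫_{-1}^{1} of each monomial x^k gives [2/(k+1) if k even, 0 if k odd]. Integrating term-by-term (or equivalently evaluating the antiderivative F(x) = -9*x^4/4 + 15*x^2/2 - 6*x at the endpoints):
  F(1) − F(−1) = -3/4 − (45/4) = -12.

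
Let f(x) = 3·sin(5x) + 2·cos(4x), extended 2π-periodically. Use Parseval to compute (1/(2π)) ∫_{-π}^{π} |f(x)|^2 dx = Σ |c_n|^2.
Σ |c_n|^2 = 13/2

Expand |f|^2 and use orthogonality of {sin(nx), cos(mx)} on [-π, π]:
  ∫_{-π}^{π} sin(nx)^2 dx = π, ∫ cos(mx)^2 dx = π, and cross terms integrate to 0.
So ∫_{-π}^{π} f(x)^2 dx = 3^2 · π + 2^2 · π = (9 + 4)π.
Divide by 2π: (9 + 4)/2 = 13/2.
By Parseval, this equals Σ |c_n|^2.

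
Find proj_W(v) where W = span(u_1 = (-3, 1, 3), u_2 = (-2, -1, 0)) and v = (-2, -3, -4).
proj_W(v) = (-58/35, -129/35, -24/7)

Set up U = [u_1 | ... | u_2] ∈ R^(3×2). The projector onto W = col(U) is P = U (U^T U)^(-1) U^T.
Compute U^T U =
  [19, 5]
  [5, 5],
and U^T v = (-9, 7).
Solve U^T U · c = U^T v for the coefficients: c = (-8/7, 89/35). The projection is proj_W(v) = U c.
Check: (v - proj_W(v)) · u_1 = 0  (should be 0).
Check: (v - proj_W(v)) · u_2 = 0  (should be 0).
Result: proj_W(v) = (-58/35, -129/35, -24/7).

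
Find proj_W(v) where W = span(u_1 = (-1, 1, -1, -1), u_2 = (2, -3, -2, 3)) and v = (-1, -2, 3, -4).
proj_W(v) = (-7/17, 21/17, 49/17, -21/17)

Set up U = [u_1 | ... | u_2] ∈ R^(4×2). The projector onto W = col(U) is P = U (U^T U)^(-1) U^T.
Compute U^T U =
  [4, -6]
  [-6, 26],
and U^T v = (0, -14).
Solve U^T U · c = U^T v for the coefficients: c = (-21/17, -14/17). The projection is proj_W(v) = U c.
Check: (v - proj_W(v)) · u_1 = 0  (should be 0).
Check: (v - proj_W(v)) · u_2 = 0  (should be 0).
Result: proj_W(v) = (-7/17, 21/17, 49/17, -21/17).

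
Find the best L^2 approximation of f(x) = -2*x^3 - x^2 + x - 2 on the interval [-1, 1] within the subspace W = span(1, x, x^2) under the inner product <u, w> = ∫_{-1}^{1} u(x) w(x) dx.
g(x) = -x^2 - x/5 - 2

The best approximation g ∈ W is the orthogonal projection of f onto W. Writing g = a_0 + a_1 x + a_2 x^2, the coefficients solve the normal equations G · a = b where
  G_{ij} = <φ_i, φ_j> and b_i = <f, φ_i>, with φ_0 = 1, φ_1 = x, φ_2 = x^2.
G =
  [2, 0, 2/3]
  [0, 2/3, 0]
  [2/3, 0, 2/5],
b = (-14/3, -2/15, -26/15).
Solving gives a_0 = -2, a_1 = -1/5, a_2 = -1, so
  g(x) = -x^2 - x/5 - 2.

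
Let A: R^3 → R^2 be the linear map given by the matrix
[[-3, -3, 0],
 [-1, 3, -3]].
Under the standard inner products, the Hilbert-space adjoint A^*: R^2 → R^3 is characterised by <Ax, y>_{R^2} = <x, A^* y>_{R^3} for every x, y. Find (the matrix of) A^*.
A^* = A^T =
[[-3, -1],
 [-3, 3],
 [0, -3]]

For real matrices with standard dot products, the defining identity <Ax, y> = <x, A^* y> gives (Ax)^T y = x^T (A^*) y, i.e. x^T A^T y = x^T (A^*) y. Since this holds for all x, y, we must have A^* = A^T. Therefore
A^* =
[[-3, -1],
 [-3, 3],
 [0, -3]].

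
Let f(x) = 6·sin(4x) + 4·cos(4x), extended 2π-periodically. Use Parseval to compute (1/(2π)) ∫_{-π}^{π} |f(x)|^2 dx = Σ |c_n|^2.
Σ |c_n|^2 = 26

Expand |f|^2 and use orthogonality of {sin(nx), cos(mx)} on [-π, π]:
  ∫_{-π}^{π} sin(nx)^2 dx = π, ∫ cos(mx)^2 dx = π, and cross terms integrate to 0.
So ∫_{-π}^{π} f(x)^2 dx = 6^2 · π + 4^2 · π = (36 + 16)π.
Divide by 2π: (36 + 16)/2 = 26.
By Parseval, this equals Σ |c_n|^2.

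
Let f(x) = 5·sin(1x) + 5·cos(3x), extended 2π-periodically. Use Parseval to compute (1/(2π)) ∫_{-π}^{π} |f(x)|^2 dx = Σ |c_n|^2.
Σ |c_n|^2 = 25

Expand |f|^2 and use orthogonality of {sin(nx), cos(mx)} on [-π, π]:
  ∫_{-π}^{π} sin(nx)^2 dx = π, ∫ cos(mx)^2 dx = π, and cross terms integrate to 0.
So ∫_{-π}^{π} f(x)^2 dx = 5^2 · π + 5^2 · π = (25 + 25)π.
Divide by 2π: (25 + 25)/2 = 25.
By Parseval, this equals Σ |c_n|^2.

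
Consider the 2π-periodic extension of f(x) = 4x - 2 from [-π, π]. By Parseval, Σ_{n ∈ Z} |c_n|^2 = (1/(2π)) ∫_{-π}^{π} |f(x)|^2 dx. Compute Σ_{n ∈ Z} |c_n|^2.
Σ |c_n|^2 = 16π^2/3 + 4

Expand and integrate term by term over [-π, π]:
  ∫ (4x)^2 dx = 16·(2π^3/3); ∫ 2·4·(-2)·x dx = 0 (odd integrand); ∫ (-2)^2 dx = 4·2π.
So (1/(2π)) ∫_{-π}^{π} (4x - 2)^2 dx = 16π^2/3 + 4 = 16π^2/3 + 4.
Parseval ⇒ Σ |c_n|^2 = 16π^2/3 + 4.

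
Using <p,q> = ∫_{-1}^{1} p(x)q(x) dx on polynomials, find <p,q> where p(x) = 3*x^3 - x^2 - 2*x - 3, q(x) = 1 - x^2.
<p,q> = -64/15

Expand the product: p(x)·q(x) = -3*x^5 + x^4 + 5*x^3 + 2*x^2 - 2*x - 3.
∫_{-1}^{1} of each monomial x^k gives [2/(k+1) if k even, 0 if k odd]. Integrating term-by-term (or equivalently evaluating the antiderivative F(x) = -x^6/2 + x^5/5 + 5*x^4/4 + 2*x^3/3 - x^2 - 3*x at the endpoints):
  F(1) − F(−1) = -143/60 − (113/60) = -64/15.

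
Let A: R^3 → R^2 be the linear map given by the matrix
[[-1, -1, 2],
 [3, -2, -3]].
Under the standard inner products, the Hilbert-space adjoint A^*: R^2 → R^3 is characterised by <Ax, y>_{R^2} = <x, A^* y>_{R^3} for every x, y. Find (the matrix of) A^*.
A^* = A^T =
[[-1, 3],
 [-1, -2],
 [2, -3]]

For real matrices with standard dot products, the defining identity <Ax, y> = <x, A^* y> gives (Ax)^T y = x^T (A^*) y, i.e. x^T A^T y = x^T (A^*) y. Since this holds for all x, y, we must have A^* = A^T. Therefore
A^* =
[[-1, 3],
 [-1, -2],
 [2, -3]].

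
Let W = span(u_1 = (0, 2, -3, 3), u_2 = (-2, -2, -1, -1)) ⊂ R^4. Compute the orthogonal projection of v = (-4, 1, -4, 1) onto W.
proj_W(v) = (-133/51, -10/17, -13/3, 88/51)

Set up U = [u_1 | ... | u_2] ∈ R^(4×2). The projector onto W = col(U) is P = U (U^T U)^(-1) U^T.
Compute U^T U =
  [22, -4]
  [-4, 10],
and U^T v = (17, 9).
Solve U^T U · c = U^T v for the coefficients: c = (103/102, 133/102). The projection is proj_W(v) = U c.
Check: (v - proj_W(v)) · u_1 = 0  (should be 0).
Check: (v - proj_W(v)) · u_2 = 0  (should be 0).
Result: proj_W(v) = (-133/51, -10/17, -13/3, 88/51).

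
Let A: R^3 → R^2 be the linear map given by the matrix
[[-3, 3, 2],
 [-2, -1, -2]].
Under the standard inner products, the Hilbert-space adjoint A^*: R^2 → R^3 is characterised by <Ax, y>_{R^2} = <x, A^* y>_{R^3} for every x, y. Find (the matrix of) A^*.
A^* = A^T =
[[-3, -2],
 [3, -1],
 [2, -2]]

For real matrices with standard dot products, the defining identity <Ax, y> = <x, A^* y> gives (Ax)^T y = x^T (A^*) y, i.e. x^T A^T y = x^T (A^*) y. Since this holds for all x, y, we must have A^* = A^T. Therefore
A^* =
[[-3, -2],
 [3, -1],
 [2, -2]].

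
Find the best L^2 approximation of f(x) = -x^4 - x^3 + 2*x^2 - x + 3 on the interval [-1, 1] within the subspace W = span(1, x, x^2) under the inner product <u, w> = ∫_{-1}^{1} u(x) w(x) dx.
g(x) = 8*x^2/7 - 8*x/5 + 108/35

The best approximation g ∈ W is the orthogonal projection of f onto W. Writing g = a_0 + a_1 x + a_2 x^2, the coefficients solve the normal equations G · a = b where
  G_{ij} = <φ_i, φ_j> and b_i = <f, φ_i>, with φ_0 = 1, φ_1 = x, φ_2 = x^2.
G =
  [2, 0, 2/3]
  [0, 2/3, 0]
  [2/3, 0, 2/5],
b = (104/15, -16/15, 88/35).
Solving gives a_0 = 108/35, a_1 = -8/5, a_2 = 8/7, so
  g(x) = 8*x^2/7 - 8*x/5 + 108/35.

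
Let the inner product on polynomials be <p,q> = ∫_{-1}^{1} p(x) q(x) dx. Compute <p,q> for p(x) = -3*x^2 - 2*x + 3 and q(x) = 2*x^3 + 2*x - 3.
<p,q> = -244/15

Expand the product: p(x)·q(x) = -6*x^5 - 4*x^4 + 5*x^2 + 12*x - 9.
∫_{-1}^{1} of each monomial x^k gives [2/(k+1) if k even, 0 if k odd]. Integrating term-by-term (or equivalently evaluating the antiderivative F(x) = -x^6 - 4*x^5/5 + 5*x^3/3 + 6*x^2 - 9*x at the endpoints):
  F(1) − F(−1) = -47/15 − (197/15) = -244/15.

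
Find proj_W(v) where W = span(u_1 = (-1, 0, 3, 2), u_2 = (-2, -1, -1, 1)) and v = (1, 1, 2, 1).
proj_W(v) = (73/97, 63/97, 222/97, 43/97)

Set up U = [u_1 | ... | u_2] ∈ R^(4×2). The projector onto W = col(U) is P = U (U^T U)^(-1) U^T.
Compute U^T U =
  [14, 1]
  [1, 7],
and U^T v = (7, -4).
Solve U^T U · c = U^T v for the coefficients: c = (53/97, -63/97). The projection is proj_W(v) = U c.
Check: (v - proj_W(v)) · u_1 = 0  (should be 0).
Check: (v - proj_W(v)) · u_2 = 0  (should be 0).
Result: proj_W(v) = (73/97, 63/97, 222/97, 43/97).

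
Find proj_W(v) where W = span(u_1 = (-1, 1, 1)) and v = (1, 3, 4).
proj_W(v) = (-2, 2, 2)

Set up U = [u_1 | ... | u_1] ∈ R^(3×1). The projector onto W = col(U) is P = U (U^T U)^(-1) U^T.
Compute U^T U =
  [3],
and U^T v = (6).
Solve U^T U · c = U^T v for the coefficients: c = (2). The projection is proj_W(v) = U c.
Check: (v - proj_W(v)) · u_1 = 0  (should be 0).
Result: proj_W(v) = (-2, 2, 2).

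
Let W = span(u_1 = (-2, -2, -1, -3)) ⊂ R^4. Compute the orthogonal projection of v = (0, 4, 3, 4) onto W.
proj_W(v) = (23/9, 23/9, 23/18, 23/6)

Set up U = [u_1 | ... | u_1] ∈ R^(4×1). The projector onto W = col(U) is P = U (U^T U)^(-1) U^T.
Compute U^T U =
  [18],
and U^T v = (-23).
Solve U^T U · c = U^T v for the coefficients: c = (-23/18). The projection is proj_W(v) = U c.
Check: (v - proj_W(v)) · u_1 = 0  (should be 0).
Result: proj_W(v) = (23/9, 23/9, 23/18, 23/6).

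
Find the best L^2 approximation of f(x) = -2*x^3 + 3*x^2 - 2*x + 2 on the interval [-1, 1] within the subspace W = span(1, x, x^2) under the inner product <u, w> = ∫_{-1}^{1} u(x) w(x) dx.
g(x) = 3*x^2 - 16*x/5 + 2

The best approximation g ∈ W is the orthogonal projection of f onto W. Writing g = a_0 + a_1 x + a_2 x^2, the coefficients solve the normal equations G · a = b where
  G_{ij} = <φ_i, φ_j> and b_i = <f, φ_i>, with φ_0 = 1, φ_1 = x, φ_2 = x^2.
G =
  [2, 0, 2/3]
  [0, 2/3, 0]
  [2/3, 0, 2/5],
b = (6, -32/15, 38/15).
Solving gives a_0 = 2, a_1 = -16/5, a_2 = 3, so
  g(x) = 3*x^2 - 16*x/5 + 2.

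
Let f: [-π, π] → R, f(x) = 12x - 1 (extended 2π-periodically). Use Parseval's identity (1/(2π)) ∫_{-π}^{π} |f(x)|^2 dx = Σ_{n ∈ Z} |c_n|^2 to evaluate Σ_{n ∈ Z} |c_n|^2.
Σ |c_n|^2 = 48π^2 + 1

Expand and integrate term by term over [-π, π]:
  ∫ (12x)^2 dx = 144·(2π^3/3); ∫ 2·12·(-1)·x dx = 0 (odd integrand); ∫ (-1)^2 dx = 1·2π.
So (1/(2π)) ∫_{-π}^{π} (12x - 1)^2 dx = 144π^2/3 + 1 = 48π^2 + 1.
Parseval ⇒ Σ |c_n|^2 = 48π^2 + 1.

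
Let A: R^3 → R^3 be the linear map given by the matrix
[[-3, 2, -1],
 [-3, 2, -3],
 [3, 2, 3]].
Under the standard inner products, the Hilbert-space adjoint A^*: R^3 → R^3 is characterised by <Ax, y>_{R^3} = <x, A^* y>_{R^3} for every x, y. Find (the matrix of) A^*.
A^* = A^T =
[[-3, -3, 3],
 [2, 2, 2],
 [-1, -3, 3]]

For real matrices with standard dot products, the defining identity <Ax, y> = <x, A^* y> gives (Ax)^T y = x^T (A^*) y, i.e. x^T A^T y = x^T (A^*) y. Since this holds for all x, y, we must have A^* = A^T. Therefore
A^* =
[[-3, -3, 3],
 [2, 2, 2],
 [-1, -3, 3]].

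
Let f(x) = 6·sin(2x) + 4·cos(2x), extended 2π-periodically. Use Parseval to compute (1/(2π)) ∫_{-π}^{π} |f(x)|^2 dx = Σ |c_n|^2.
Σ |c_n|^2 = 26

Expand |f|^2 and use orthogonality of {sin(nx), cos(mx)} on [-π, π]:
  ∫_{-π}^{π} sin(nx)^2 dx = π, ∫ cos(mx)^2 dx = π, and cross terms integrate to 0.
So ∫_{-π}^{π} f(x)^2 dx = 6^2 · π + 4^2 · π = (36 + 16)π.
Divide by 2π: (36 + 16)/2 = 26.
By Parseval, this equals Σ |c_n|^2.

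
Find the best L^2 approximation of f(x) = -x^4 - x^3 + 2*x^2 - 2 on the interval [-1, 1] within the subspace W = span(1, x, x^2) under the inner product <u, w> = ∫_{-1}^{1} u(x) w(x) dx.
g(x) = 8*x^2/7 - 3*x/5 - 67/35

The best approximation g ∈ W is the orthogonal projection of f onto W. Writing g = a_0 + a_1 x + a_2 x^2, the coefficients solve the normal equations G · a = b where
  G_{ij} = <φ_i, φ_j> and b_i = <f, φ_i>, with φ_0 = 1, φ_1 = x, φ_2 = x^2.
G =
  [2, 0, 2/3]
  [0, 2/3, 0]
  [2/3, 0, 2/5],
b = (-46/15, -2/5, -86/105).
Solving gives a_0 = -67/35, a_1 = -3/5, a_2 = 8/7, so
  g(x) = 8*x^2/7 - 3*x/5 - 67/35.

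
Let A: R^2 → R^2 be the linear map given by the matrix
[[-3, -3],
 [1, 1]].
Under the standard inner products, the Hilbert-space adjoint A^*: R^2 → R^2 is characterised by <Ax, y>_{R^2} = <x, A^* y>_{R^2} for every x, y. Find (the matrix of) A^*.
A^* = A^T =
[[-3, 1],
 [-3, 1]]

For real matrices with standard dot products, the defining identity <Ax, y> = <x, A^* y> gives (Ax)^T y = x^T (A^*) y, i.e. x^T A^T y = x^T (A^*) y. Since this holds for all x, y, we must have A^* = A^T. Therefore
A^* =
[[-3, 1],
 [-3, 1]].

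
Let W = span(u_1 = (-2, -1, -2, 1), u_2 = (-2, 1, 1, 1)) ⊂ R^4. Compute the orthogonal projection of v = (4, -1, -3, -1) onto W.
proj_W(v) = (38/11, -23/11, -25/11, -19/11)

Set up U = [u_1 | ... | u_2] ∈ R^(4×2). The projector onto W = col(U) is P = U (U^T U)^(-1) U^T.
Compute U^T U =
  [10, 2]
  [2, 7],
and U^T v = (-2, -13).
Solve U^T U · c = U^T v for the coefficients: c = (2/11, -21/11). The projection is proj_W(v) = U c.
Check: (v - proj_W(v)) · u_1 = 0  (should be 0).
Check: (v - proj_W(v)) · u_2 = 0  (should be 0).
Result: proj_W(v) = (38/11, -23/11, -25/11, -19/11).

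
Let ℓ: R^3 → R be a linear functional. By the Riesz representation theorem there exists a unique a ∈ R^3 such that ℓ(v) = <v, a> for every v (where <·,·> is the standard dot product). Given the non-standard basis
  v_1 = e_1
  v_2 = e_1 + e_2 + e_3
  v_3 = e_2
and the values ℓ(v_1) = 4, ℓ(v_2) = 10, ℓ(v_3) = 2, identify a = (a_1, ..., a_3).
a = (4, 2, 4)

Write a = (a_1, ..., a_3) in the standard basis. For each basis vector v_i, ℓ(v_i) = <v_i, a> is a linear equation in the a_j's. Collect the n equations into a matrix system V a = ℓ, where row i of V is v_i (expressed in the standard basis). Since V is invertible (lower-triangular with 1s on the diagonal, up to permutation), solve by back-substitution:
  V =
[[1, 0, 0],
 [1, 1, 1],
 [0, 1, 0]]
  V a = (4, 10, 2)
Solving gives a = (4, 2, 4).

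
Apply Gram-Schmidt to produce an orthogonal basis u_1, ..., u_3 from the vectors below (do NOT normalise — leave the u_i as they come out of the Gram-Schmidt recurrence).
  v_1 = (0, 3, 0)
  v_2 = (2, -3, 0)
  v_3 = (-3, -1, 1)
Orthogonal basis:
  u_1 = (0, 3, 0)
  u_2 = (2, 0, 0)
  u_3 = (0, 0, 1)

Apply the Gram-Schmidt recurrence
  u_1 = v_1
  u_i = v_i − Σ_{j<i} ((v_i · u_j) / (u_j · u_j)) · u_j.

Step by step this gives:
  u_1 = (0, 3, 0)
  u_2 = (2, 0, 0)
  u_3 = (0, 0, 1)

Orthogonality check:
  u_2 · u_1 = 0 (should be 0)
  u_3 · u_1 = 0 (should be 0)
  u_3 · u_2 = 0 (should be 0)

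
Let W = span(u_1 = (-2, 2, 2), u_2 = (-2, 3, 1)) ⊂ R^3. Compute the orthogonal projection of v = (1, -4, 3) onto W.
proj_W(v) = (2/3, -25/6, 17/6)

Set up U = [u_1 | ... | u_2] ∈ R^(3×2). The projector onto W = col(U) is P = U (U^T U)^(-1) U^T.
Compute U^T U =
  [12, 12]
  [12, 14],
and U^T v = (-4, -11).
Solve U^T U · c = U^T v for the coefficients: c = (19/6, -7/2). The projection is proj_W(v) = U c.
Check: (v - proj_W(v)) · u_1 = 0  (should be 0).
Check: (v - proj_W(v)) · u_2 = 0  (should be 0).
Result: proj_W(v) = (2/3, -25/6, 17/6).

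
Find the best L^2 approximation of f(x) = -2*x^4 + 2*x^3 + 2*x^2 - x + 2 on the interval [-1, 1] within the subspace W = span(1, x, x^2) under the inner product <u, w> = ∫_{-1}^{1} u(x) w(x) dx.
g(x) = 2*x^2/7 + x/5 + 76/35

The best approximation g ∈ W is the orthogonal projection of f onto W. Writing g = a_0 + a_1 x + a_2 x^2, the coefficients solve the normal equations G · a = b where
  G_{ij} = <φ_i, φ_j> and b_i = <f, φ_i>, with φ_0 = 1, φ_1 = x, φ_2 = x^2.
G =
  [2, 0, 2/3]
  [0, 2/3, 0]
  [2/3, 0, 2/5],
b = (68/15, 2/15, 164/105).
Solving gives a_0 = 76/35, a_1 = 1/5, a_2 = 2/7, so
  g(x) = 2*x^2/7 + x/5 + 76/35.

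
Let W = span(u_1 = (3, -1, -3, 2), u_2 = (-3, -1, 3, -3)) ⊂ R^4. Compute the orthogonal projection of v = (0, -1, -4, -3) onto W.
proj_W(v) = (21/23, -53/23, -21/23, -9/23)

Set up U = [u_1 | ... | u_2] ∈ R^(4×2). The projector onto W = col(U) is P = U (U^T U)^(-1) U^T.
Compute U^T U =
  [23, -23]
  [-23, 28],
and U^T v = (7, -2).
Solve U^T U · c = U^T v for the coefficients: c = (30/23, 1). The projection is proj_W(v) = U c.
Check: (v - proj_W(v)) · u_1 = 0  (should be 0).
Check: (v - proj_W(v)) · u_2 = 0  (should be 0).
Result: proj_W(v) = (21/23, -53/23, -21/23, -9/23).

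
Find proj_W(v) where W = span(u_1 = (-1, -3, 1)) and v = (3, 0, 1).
proj_W(v) = (2/11, 6/11, -2/11)

Set up U = [u_1 | ... | u_1] ∈ R^(3×1). The projector onto W = col(U) is P = U (U^T U)^(-1) U^T.
Compute U^T U =
  [11],
and U^T v = (-2).
Solve U^T U · c = U^T v for the coefficients: c = (-2/11). The projection is proj_W(v) = U c.
Check: (v - proj_W(v)) · u_1 = 0  (should be 0).
Result: proj_W(v) = (2/11, 6/11, -2/11).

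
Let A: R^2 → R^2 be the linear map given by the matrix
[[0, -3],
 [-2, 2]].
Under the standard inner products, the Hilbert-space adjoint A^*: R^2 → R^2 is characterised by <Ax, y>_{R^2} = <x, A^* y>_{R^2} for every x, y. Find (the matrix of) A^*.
A^* = A^T =
[[0, -2],
 [-3, 2]]

For real matrices with standard dot products, the defining identity <Ax, y> = <x, A^* y> gives (Ax)^T y = x^T (A^*) y, i.e. x^T A^T y = x^T (A^*) y. Since this holds for all x, y, we must have A^* = A^T. Therefore
A^* =
[[0, -2],
 [-3, 2]].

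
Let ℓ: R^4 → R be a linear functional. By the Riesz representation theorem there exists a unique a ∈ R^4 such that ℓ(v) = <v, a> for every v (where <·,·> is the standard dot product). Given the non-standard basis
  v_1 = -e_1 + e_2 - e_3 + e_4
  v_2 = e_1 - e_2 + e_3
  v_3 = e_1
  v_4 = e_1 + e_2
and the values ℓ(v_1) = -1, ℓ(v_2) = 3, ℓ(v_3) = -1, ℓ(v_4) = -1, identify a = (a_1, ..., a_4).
a = (-1, 0, 4, 2)

Write a = (a_1, ..., a_4) in the standard basis. For each basis vector v_i, ℓ(v_i) = <v_i, a> is a linear equation in the a_j's. Collect the n equations into a matrix system V a = ℓ, where row i of V is v_i (expressed in the standard basis). Since V is invertible (lower-triangular with 1s on the diagonal, up to permutation), solve by back-substitution:
  V =
[[-1, 1, -1, 1],
 [1, -1, 1, 0],
 [1, 0, 0, 0],
 [1, 1, 0, 0]]
  V a = (-1, 3, -1, -1)
Solving gives a = (-1, 0, 4, 2).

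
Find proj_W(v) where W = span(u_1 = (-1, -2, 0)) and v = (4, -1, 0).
proj_W(v) = (2/5, 4/5, 0)

Set up U = [u_1 | ... | u_1] ∈ R^(3×1). The projector onto W = col(U) is P = U (U^T U)^(-1) U^T.
Compute U^T U =
  [5],
and U^T v = (-2).
Solve U^T U · c = U^T v for the coefficients: c = (-2/5). The projection is proj_W(v) = U c.
Check: (v - proj_W(v)) · u_1 = 0  (should be 0).
Result: proj_W(v) = (2/5, 4/5, 0).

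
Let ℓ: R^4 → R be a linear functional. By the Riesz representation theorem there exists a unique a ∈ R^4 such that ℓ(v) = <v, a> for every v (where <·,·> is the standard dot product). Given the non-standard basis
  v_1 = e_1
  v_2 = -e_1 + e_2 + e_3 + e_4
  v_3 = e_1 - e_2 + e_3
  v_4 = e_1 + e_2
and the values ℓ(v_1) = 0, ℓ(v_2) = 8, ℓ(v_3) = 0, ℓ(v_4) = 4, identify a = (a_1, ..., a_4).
a = (0, 4, 4, 0)

Write a = (a_1, ..., a_4) in the standard basis. For each basis vector v_i, ℓ(v_i) = <v_i, a> is a linear equation in the a_j's. Collect the n equations into a matrix system V a = ℓ, where row i of V is v_i (expressed in the standard basis). Since V is invertible (lower-triangular with 1s on the diagonal, up to permutation), solve by back-substitution:
  V =
[[1, 0, 0, 0],
 [-1, 1, 1, 1],
 [1, -1, 1, 0],
 [1, 1, 0, 0]]
  V a = (0, 8, 0, 4)
Solving gives a = (0, 4, 4, 0).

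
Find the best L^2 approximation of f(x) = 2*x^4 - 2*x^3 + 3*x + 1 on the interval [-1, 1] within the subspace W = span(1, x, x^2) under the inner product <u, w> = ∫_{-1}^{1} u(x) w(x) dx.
g(x) = 12*x^2/7 + 9*x/5 + 29/35

The best approximation g ∈ W is the orthogonal projection of f onto W. Writing g = a_0 + a_1 x + a_2 x^2, the coefficients solve the normal equations G · a = b where
  G_{ij} = <φ_i, φ_j> and b_i = <f, φ_i>, with φ_0 = 1, φ_1 = x, φ_2 = x^2.
G =
  [2, 0, 2/3]
  [0, 2/3, 0]
  [2/3, 0, 2/5],
b = (14/5, 6/5, 26/21).
Solving gives a_0 = 29/35, a_1 = 9/5, a_2 = 12/7, so
  g(x) = 12*x^2/7 + 9*x/5 + 29/35.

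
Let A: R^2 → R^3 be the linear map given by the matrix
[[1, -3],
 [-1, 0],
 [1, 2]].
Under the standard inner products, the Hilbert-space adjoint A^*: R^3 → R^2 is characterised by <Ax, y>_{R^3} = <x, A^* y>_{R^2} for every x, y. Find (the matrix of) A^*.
A^* = A^T =
[[1, -1, 1],
 [-3, 0, 2]]

For real matrices with standard dot products, the defining identity <Ax, y> = <x, A^* y> gives (Ax)^T y = x^T (A^*) y, i.e. x^T A^T y = x^T (A^*) y. Since this holds for all x, y, we must have A^* = A^T. Therefore
A^* =
[[1, -1, 1],
 [-3, 0, 2]].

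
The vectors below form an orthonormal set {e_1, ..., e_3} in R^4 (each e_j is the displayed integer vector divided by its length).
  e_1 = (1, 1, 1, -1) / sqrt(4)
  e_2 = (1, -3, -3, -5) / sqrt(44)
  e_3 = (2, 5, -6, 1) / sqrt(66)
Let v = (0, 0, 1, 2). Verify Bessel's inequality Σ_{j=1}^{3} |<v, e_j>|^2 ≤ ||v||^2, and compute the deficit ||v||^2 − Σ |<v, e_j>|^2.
Σ |<v, e_j>|^2 = 13/3; ||v||^2 = 5; deficit = 2/3

Write each e_j = u_j / sqrt(<u_j, u_j>) where u_j is the displayed integer vector. Then <v, e_j> = <v, u_j> / sqrt(<u_j, u_j>), so |<v, e_j>|^2 = <v, u_j>^2 / <u_j, u_j>.
Coefficients: <v, e_1> = -1/sqrt(4), <v, e_2> = -13/sqrt(44), <v, e_3> = -4/sqrt(66).
Square and sum: Σ |<v, e_j>|^2 = 13/3.
Compute ||v||^2 = v·v = 5.
Deficit = 5 − 13/3 = 2/3 ≥ 0, confirming Bessel's inequality. (The deficit equals ||v − Σ <v,e_j> e_j||^2, the squared distance from v to span{e_j}.)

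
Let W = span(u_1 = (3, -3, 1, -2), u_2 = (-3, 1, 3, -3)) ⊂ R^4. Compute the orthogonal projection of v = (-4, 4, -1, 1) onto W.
proj_W(v) = (-525/127, 2327/635, -279/635, 201/127)

Set up U = [u_1 | ... | u_2] ∈ R^(4×2). The projector onto W = col(U) is P = U (U^T U)^(-1) U^T.
Compute U^T U =
  [23, -3]
  [-3, 28],
and U^T v = (-27, 10).
Solve U^T U · c = U^T v for the coefficients: c = (-726/635, 149/635). The projection is proj_W(v) = U c.
Check: (v - proj_W(v)) · u_1 = 0  (should be 0).
Check: (v - proj_W(v)) · u_2 = 0  (should be 0).
Result: proj_W(v) = (-525/127, 2327/635, -279/635, 201/127).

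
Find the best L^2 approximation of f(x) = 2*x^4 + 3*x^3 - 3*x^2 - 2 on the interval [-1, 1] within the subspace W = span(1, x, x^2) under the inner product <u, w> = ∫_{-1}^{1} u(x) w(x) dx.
g(x) = -9*x^2/7 + 9*x/5 - 76/35

The best approximation g ∈ W is the orthogonal projection of f onto W. Writing g = a_0 + a_1 x + a_2 x^2, the coefficients solve the normal equations G · a = b where
  G_{ij} = <φ_i, φ_j> and b_i = <f, φ_i>, with φ_0 = 1, φ_1 = x, φ_2 = x^2.
G =
  [2, 0, 2/3]
  [0, 2/3, 0]
  [2/3, 0, 2/5],
b = (-26/5, 6/5, -206/105).
Solving gives a_0 = -76/35, a_1 = 9/5, a_2 = -9/7, so
  g(x) = -9*x^2/7 + 9*x/5 - 76/35.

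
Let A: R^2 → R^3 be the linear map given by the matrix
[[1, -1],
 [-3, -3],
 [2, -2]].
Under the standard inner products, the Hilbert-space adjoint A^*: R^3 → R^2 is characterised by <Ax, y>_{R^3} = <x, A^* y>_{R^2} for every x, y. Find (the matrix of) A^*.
A^* = A^T =
[[1, -3, 2],
 [-1, -3, -2]]

For real matrices with standard dot products, the defining identity <Ax, y> = <x, A^* y> gives (Ax)^T y = x^T (A^*) y, i.e. x^T A^T y = x^T (A^*) y. Since this holds for all x, y, we must have A^* = A^T. Therefore
A^* =
[[1, -3, 2],
 [-1, -3, -2]].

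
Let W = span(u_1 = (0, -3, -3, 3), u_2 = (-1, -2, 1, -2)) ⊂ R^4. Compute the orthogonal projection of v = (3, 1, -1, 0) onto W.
proj_W(v) = (18/29, 42/29, -12/29, 30/29)

Set up U = [u_1 | ... | u_2] ∈ R^(4×2). The projector onto W = col(U) is P = U (U^T U)^(-1) U^T.
Compute U^T U =
  [27, -3]
  [-3, 10],
and U^T v = (0, -6).
Solve U^T U · c = U^T v for the coefficients: c = (-2/29, -18/29). The projection is proj_W(v) = U c.
Check: (v - proj_W(v)) · u_1 = 0  (should be 0).
Check: (v - proj_W(v)) · u_2 = 0  (should be 0).
Result: proj_W(v) = (18/29, 42/29, -12/29, 30/29).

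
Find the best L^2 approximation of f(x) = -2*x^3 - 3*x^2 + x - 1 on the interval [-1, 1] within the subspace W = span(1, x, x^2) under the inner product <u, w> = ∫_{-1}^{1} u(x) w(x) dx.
g(x) = -3*x^2 - x/5 - 1

The best approximation g ∈ W is the orthogonal projection of f onto W. Writing g = a_0 + a_1 x + a_2 x^2, the coefficients solve the normal equations G · a = b where
  G_{ij} = <φ_i, φ_j> and b_i = <f, φ_i>, with φ_0 = 1, φ_1 = x, φ_2 = x^2.
G =
  [2, 0, 2/3]
  [0, 2/3, 0]
  [2/3, 0, 2/5],
b = (-4, -2/15, -28/15).
Solving gives a_0 = -1, a_1 = -1/5, a_2 = -3, so
  g(x) = -3*x^2 - x/5 - 1.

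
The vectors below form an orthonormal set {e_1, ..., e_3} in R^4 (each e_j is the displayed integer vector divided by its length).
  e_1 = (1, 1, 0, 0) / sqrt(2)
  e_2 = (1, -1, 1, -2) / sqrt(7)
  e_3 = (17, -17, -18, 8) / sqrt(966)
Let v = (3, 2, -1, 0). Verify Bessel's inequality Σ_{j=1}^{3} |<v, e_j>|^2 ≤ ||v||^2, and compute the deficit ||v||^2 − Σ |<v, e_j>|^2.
Σ |<v, e_j>|^2 = 950/69; ||v||^2 = 14; deficit = 16/69

Write each e_j = u_j / sqrt(<u_j, u_j>) where u_j is the displayed integer vector. Then <v, e_j> = <v, u_j> / sqrt(<u_j, u_j>), so |<v, e_j>|^2 = <v, u_j>^2 / <u_j, u_j>.
Coefficients: <v, e_1> = 5/sqrt(2), <v, e_2> = 0/sqrt(7), <v, e_3> = 35/sqrt(966).
Square and sum: Σ |<v, e_j>|^2 = 950/69.
Compute ||v||^2 = v·v = 14.
Deficit = 14 − 950/69 = 16/69 ≥ 0, confirming Bessel's inequality. (The deficit equals ||v − Σ <v,e_j> e_j||^2, the squared distance from v to span{e_j}.)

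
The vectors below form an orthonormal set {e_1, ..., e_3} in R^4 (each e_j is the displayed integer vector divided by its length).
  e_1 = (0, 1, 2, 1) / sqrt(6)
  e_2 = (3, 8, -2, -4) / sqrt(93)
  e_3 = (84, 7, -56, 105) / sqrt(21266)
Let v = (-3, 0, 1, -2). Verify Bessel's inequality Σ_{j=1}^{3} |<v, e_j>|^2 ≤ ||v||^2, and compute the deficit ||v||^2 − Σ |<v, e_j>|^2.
Σ |<v, e_j>|^2 = 89/7; ||v||^2 = 14; deficit = 9/7

Write each e_j = u_j / sqrt(<u_j, u_j>) where u_j is the displayed integer vector. Then <v, e_j> = <v, u_j> / sqrt(<u_j, u_j>), so |<v, e_j>|^2 = <v, u_j>^2 / <u_j, u_j>.
Coefficients: <v, e_1> = 0/sqrt(6), <v, e_2> = -3/sqrt(93), <v, e_3> = -518/sqrt(21266).
Square and sum: Σ |<v, e_j>|^2 = 89/7.
Compute ||v||^2 = v·v = 14.
Deficit = 14 − 89/7 = 9/7 ≥ 0, confirming Bessel's inequality. (The deficit equals ||v − Σ <v,e_j> e_j||^2, the squared distance from v to span{e_j}.)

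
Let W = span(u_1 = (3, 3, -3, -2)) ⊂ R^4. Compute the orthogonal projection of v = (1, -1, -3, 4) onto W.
proj_W(v) = (3/31, 3/31, -3/31, -2/31)

Set up U = [u_1 | ... | u_1] ∈ R^(4×1). The projector onto W = col(U) is P = U (U^T U)^(-1) U^T.
Compute U^T U =
  [31],
and U^T v = (1).
Solve U^T U · c = U^T v for the coefficients: c = (1/31). The projection is proj_W(v) = U c.
Check: (v - proj_W(v)) · u_1 = 0  (should be 0).
Result: proj_W(v) = (3/31, 3/31, -3/31, -2/31).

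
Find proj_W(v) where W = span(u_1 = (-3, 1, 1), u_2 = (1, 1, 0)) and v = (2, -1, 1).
proj_W(v) = (29/18, -11/18, -5/9)

Set up U = [u_1 | ... | u_2] ∈ R^(3×2). The projector onto W = col(U) is P = U (U^T U)^(-1) U^T.
Compute U^T U =
  [11, -2]
  [-2, 2],
and U^T v = (-6, 1).
Solve U^T U · c = U^T v for the coefficients: c = (-5/9, -1/18). The projection is proj_W(v) = U c.
Check: (v - proj_W(v)) · u_1 = 0  (should be 0).
Check: (v - proj_W(v)) · u_2 = 0  (should be 0).
Result: proj_W(v) = (29/18, -11/18, -5/9).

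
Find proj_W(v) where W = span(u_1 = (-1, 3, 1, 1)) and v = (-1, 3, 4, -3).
proj_W(v) = (-11/12, 11/4, 11/12, 11/12)

Set up U = [u_1 | ... | u_1] ∈ R^(4×1). The projector onto W = col(U) is P = U (U^T U)^(-1) U^T.
Compute U^T U =
  [12],
and U^T v = (11).
Solve U^T U · c = U^T v for the coefficients: c = (11/12). The projection is proj_W(v) = U c.
Check: (v - proj_W(v)) · u_1 = 0  (should be 0).
Result: proj_W(v) = (-11/12, 11/4, 11/12, 11/12).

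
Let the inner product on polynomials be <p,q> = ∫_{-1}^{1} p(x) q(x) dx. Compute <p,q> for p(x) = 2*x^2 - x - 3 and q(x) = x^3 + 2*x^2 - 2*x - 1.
<p,q> = 16/5

Expand the product: p(x)·q(x) = 2*x^5 + 3*x^4 - 9*x^3 - 6*x^2 + 7*x + 3.
∫_{-1}^{1} of each monomial x^k gives [2/(k+1) if k even, 0 if k odd]. Integrating term-by-term (or equivalently evaluating the antiderivative F(x) = x^6/3 + 3*x^5/5 - 9*x^4/4 - 2*x^3 + 7*x^2/2 + 3*x at the endpoints):
  F(1) − F(−1) = 191/60 − (-1/60) = 16/5.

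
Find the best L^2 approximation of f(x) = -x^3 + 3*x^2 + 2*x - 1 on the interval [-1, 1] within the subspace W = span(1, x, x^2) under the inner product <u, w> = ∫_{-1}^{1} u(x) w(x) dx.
g(x) = 3*x^2 + 7*x/5 - 1

The best approximation g ∈ W is the orthogonal projection of f onto W. Writing g = a_0 + a_1 x + a_2 x^2, the coefficients solve the normal equations G · a = b where
  G_{ij} = <φ_i, φ_j> and b_i = <f, φ_i>, with φ_0 = 1, φ_1 = x, φ_2 = x^2.
G =
  [2, 0, 2/3]
  [0, 2/3, 0]
  [2/3, 0, 2/5],
b = (0, 14/15, 8/15).
Solving gives a_0 = -1, a_1 = 7/5, a_2 = 3, so
  g(x) = 3*x^2 + 7*x/5 - 1.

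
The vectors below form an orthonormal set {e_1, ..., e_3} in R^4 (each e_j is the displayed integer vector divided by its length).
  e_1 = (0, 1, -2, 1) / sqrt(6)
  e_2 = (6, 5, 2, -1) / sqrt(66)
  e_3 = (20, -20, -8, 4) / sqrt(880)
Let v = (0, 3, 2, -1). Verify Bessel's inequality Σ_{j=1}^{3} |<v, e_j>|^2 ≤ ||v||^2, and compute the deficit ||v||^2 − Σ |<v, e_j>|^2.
Σ |<v, e_j>|^2 = 14; ||v||^2 = 14; deficit = 0

Write each e_j = u_j / sqrt(<u_j, u_j>) where u_j is the displayed integer vector. Then <v, e_j> = <v, u_j> / sqrt(<u_j, u_j>), so |<v, e_j>|^2 = <v, u_j>^2 / <u_j, u_j>.
Coefficients: <v, e_1> = -2/sqrt(6), <v, e_2> = 20/sqrt(66), <v, e_3> = -80/sqrt(880).
Square and sum: Σ |<v, e_j>|^2 = 14.
Compute ||v||^2 = v·v = 14.
Deficit = 14 − 14 = 0 ≥ 0, confirming Bessel's inequality. (The deficit equals ||v − Σ <v,e_j> e_j||^2, the squared distance from v to span{e_j}.)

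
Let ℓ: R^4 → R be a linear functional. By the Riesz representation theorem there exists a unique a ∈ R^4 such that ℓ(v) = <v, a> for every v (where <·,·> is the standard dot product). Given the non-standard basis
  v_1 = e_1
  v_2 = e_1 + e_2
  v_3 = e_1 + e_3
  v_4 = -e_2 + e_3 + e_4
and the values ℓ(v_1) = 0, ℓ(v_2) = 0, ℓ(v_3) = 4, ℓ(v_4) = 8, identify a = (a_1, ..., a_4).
a = (0, 0, 4, 4)

Write a = (a_1, ..., a_4) in the standard basis. For each basis vector v_i, ℓ(v_i) = <v_i, a> is a linear equation in the a_j's. Collect the n equations into a matrix system V a = ℓ, where row i of V is v_i (expressed in the standard basis). Since V is invertible (lower-triangular with 1s on the diagonal, up to permutation), solve by back-substitution:
  V =
[[1, 0, 0, 0],
 [1, 1, 0, 0],
 [1, 0, 1, 0],
 [0, -1, 1, 1]]
  V a = (0, 0, 4, 8)
Solving gives a = (0, 0, 4, 4).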